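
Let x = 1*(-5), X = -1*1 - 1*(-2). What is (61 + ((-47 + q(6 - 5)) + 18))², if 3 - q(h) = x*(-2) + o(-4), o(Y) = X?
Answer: 576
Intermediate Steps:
X = 1 (X = -1 + 2 = 1)
o(Y) = 1
x = -5
q(h) = -8 (q(h) = 3 - (-5*(-2) + 1) = 3 - (10 + 1) = 3 - 1*11 = 3 - 11 = -8)
(61 + ((-47 + q(6 - 5)) + 18))² = (61 + ((-47 - 8) + 18))² = (61 + (-55 + 18))² = (61 - 37)² = 24² = 576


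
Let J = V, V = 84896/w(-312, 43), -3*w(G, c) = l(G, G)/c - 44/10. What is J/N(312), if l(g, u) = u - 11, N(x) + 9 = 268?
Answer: 7822560/94757 ≈ 82.554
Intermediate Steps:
N(x) = 259 (N(x) = -9 + 268 = 259)
l(g, u) = -11 + u
w(G, c) = 22/15 - (-11 + G)/(3*c) (w(G, c) = -((-11 + G)/c - 44/10)/3 = -((-11 + G)/c - 44*1/10)/3 = -((-11 + G)/c - 22/5)/3 = -(-22/5 + (-11 + G)/c)/3 = 22/15 - (-11 + G)/(3*c))
V = 54757920/2561 (V = 84896/(((1/15)*(55 - 5*(-312) + 22*43)/43)) = 84896/(((1/15)*(1/43)*(55 + 1560 + 946))) = 84896/(((1/15)*(1/43)*2561)) = 84896/(2561/645) = 84896*(645/2561) = 54757920/2561 ≈ 21381.)
J = 54757920/2561 ≈ 21381.
J/N(312) = (54757920/2561)/259 = (54757920/2561)*(1/259) = 7822560/94757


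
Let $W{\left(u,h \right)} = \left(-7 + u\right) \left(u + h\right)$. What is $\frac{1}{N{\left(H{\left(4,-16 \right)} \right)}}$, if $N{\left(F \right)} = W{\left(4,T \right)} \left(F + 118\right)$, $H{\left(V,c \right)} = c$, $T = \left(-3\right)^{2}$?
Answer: $- \frac{1}{3978} \approx -0.00025138$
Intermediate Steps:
$T = 9$
$W{\left(u,h \right)} = \left(-7 + u\right) \left(h + u\right)$
$N{\left(F \right)} = -4602 - 39 F$ ($N{\left(F \right)} = \left(4^{2} - 63 - 28 + 9 \cdot 4\right) \left(F + 118\right) = \left(16 - 63 - 28 + 36\right) \left(118 + F\right) = - 39 \left(118 + F\right) = -4602 - 39 F$)
$\frac{1}{N{\left(H{\left(4,-16 \right)} \right)}} = \frac{1}{-4602 - -624} = \frac{1}{-4602 + 624} = \frac{1}{-3978} = - \frac{1}{3978}$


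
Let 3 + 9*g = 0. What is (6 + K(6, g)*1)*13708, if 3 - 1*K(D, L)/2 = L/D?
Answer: 1494172/9 ≈ 1.6602e+5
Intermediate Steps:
g = -⅓ (g = -⅓ + (⅑)*0 = -⅓ + 0 = -⅓ ≈ -0.33333)
K(D, L) = 6 - 2*L/D
(6 + K(6, g)*1)*13708 = (6 + (6 - 2*(-⅓)/6)*1)*13708 = (6 + (6 - 2*(-⅓)*⅙)*1)*13708 = (6 + (6 + ⅑)*1)*13708 = (6 + (55/9)*1)*13708 = (6 + 55/9)*13708 = (109/9)*13708 = 1494172/9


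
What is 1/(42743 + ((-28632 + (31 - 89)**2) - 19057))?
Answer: -1/1582 ≈ -0.00063211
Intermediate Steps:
1/(42743 + ((-28632 + (31 - 89)**2) - 19057)) = 1/(42743 + ((-28632 + (-58)**2) - 19057)) = 1/(42743 + ((-28632 + 3364) - 19057)) = 1/(42743 + (-25268 - 19057)) = 1/(42743 - 44325) = 1/(-1582) = -1/1582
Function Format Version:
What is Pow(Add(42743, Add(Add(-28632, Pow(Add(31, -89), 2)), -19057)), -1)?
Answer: Rational(-1, 1582) ≈ -0.00063211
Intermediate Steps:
Pow(Add(42743, Add(Add(-28632, Pow(Add(31, -89), 2)), -19057)), -1) = Pow(Add(42743, Add(Add(-28632, Pow(-58, 2)), -19057)), -1) = Pow(Add(42743, Add(Add(-28632, 3364), -19057)), -1) = Pow(Add(42743, Add(-25268, -19057)), -1) = Pow(Add(42743, -44325), -1) = Pow(-1582, -1) = Rational(-1, 1582)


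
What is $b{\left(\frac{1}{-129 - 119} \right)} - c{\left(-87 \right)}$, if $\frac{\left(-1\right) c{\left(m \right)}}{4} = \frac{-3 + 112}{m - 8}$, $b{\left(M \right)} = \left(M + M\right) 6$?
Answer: $- \frac{27317}{5890} \approx -4.6379$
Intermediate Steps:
$b{\left(M \right)} = 12 M$ ($b{\left(M \right)} = 2 M 6 = 12 M$)
$c{\left(m \right)} = - \frac{436}{-8 + m}$ ($c{\left(m \right)} = - 4 \frac{-3 + 112}{m - 8} = - 4 \frac{109}{-8 + m} = - \frac{436}{-8 + m}$)
$b{\left(\frac{1}{-129 - 119} \right)} - c{\left(-87 \right)} = \frac{12}{-129 - 119} - - \frac{436}{-8 - 87} = \frac{12}{-248} - - \frac{436}{-95} = 12 \left(- \frac{1}{248}\right) - \left(-436\right) \left(- \frac{1}{95}\right) = - \frac{3}{62} - \frac{436}{95} = - \frac{27317}{5890}$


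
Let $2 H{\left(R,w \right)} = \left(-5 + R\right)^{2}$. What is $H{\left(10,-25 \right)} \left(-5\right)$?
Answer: $- \frac{125}{2} \approx -62.5$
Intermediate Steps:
$H{\left(R,w \right)} = \frac{\left(-5 + R\right)^{2}}{2}$
$H{\left(10,-25 \right)} \left(-5\right) = \frac{\left(-5 + 10\right)^{2}}{2} \left(-5\right) = \frac{5^{2}}{2} \left(-5\right) = \frac{1}{2} \cdot 25 \left(-5\right) = \frac{25}{2} \left(-5\right) = - \frac{125}{2}$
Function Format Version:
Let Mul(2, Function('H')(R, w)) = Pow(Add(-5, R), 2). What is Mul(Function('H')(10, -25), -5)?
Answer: Rational(-125, 2) ≈ -62.500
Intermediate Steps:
Function('H')(R, w) = Mul(Rational(1, 2), Pow(Add(-5, R), 2))
Mul(Function('H')(10, -25), -5) = Mul(Mul(Rational(1, 2), Pow(Add(-5, 10), 2)), -5) = Mul(Mul(Rational(1, 2), Pow(5, 2)), -5) = Mul(Mul(Rational(1, 2), 25), -5) = Mul(Rational(25, 2), -5) = Rational(-125, 2)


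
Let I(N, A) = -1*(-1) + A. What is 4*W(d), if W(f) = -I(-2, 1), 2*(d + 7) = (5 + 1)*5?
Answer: -8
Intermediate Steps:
d = 8 (d = -7 + ((5 + 1)*5)/2 = -7 + (6*5)/2 = -7 + (1/2)*30 = -7 + 15 = 8)
I(N, A) = 1 + A
W(f) = -2 (W(f) = -(1 + 1) = -1*2 = -2)
4*W(d) = 4*(-2) = -8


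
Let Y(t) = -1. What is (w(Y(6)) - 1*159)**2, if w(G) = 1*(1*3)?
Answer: 24336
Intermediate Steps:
w(G) = 3 (w(G) = 1*3 = 3)
(w(Y(6)) - 1*159)**2 = (3 - 1*159)**2 = (3 - 159)**2 = (-156)**2 = 24336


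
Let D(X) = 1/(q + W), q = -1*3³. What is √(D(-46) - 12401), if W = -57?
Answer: I*√21875385/42 ≈ 111.36*I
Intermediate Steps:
q = -27 (q = -1*27 = -27)
D(X) = -1/84 (D(X) = 1/(-27 - 57) = 1/(-84) = -1/84)
√(D(-46) - 12401) = √(-1/84 - 12401) = √(-1041685/84) = I*√21875385/42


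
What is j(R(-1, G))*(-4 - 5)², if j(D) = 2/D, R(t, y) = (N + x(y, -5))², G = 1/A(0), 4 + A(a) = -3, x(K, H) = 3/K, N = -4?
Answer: 162/625 ≈ 0.25920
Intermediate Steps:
A(a) = -7 (A(a) = -4 - 3 = -7)
G = -⅐ (G = 1/(-7) = -⅐ ≈ -0.14286)
R(t, y) = (-4 + 3/y)²
j(R(-1, G))*(-4 - 5)² = (2/(((-3 + 4*(-⅐))²/(-⅐)²)))*(-4 - 5)² = (2/((49*(-3 - 4/7)²)))*(-9)² = (2/((49*(-25/7)²)))*81 = (2/((49*(625/49))))*81 = (2/625)*81 = 162/625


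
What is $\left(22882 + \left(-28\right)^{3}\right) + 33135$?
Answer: $34065$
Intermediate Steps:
$\left(22882 + \left(-28\right)^{3}\right) + 33135 = \left(22882 - 21952\right) + 33135 = 930 + 33135 = 34065$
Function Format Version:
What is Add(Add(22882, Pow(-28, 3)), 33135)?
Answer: 34065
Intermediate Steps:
Add(Add(22882, Pow(-28, 3)), 33135) = Add(Add(22882, -21952), 33135) = Add(930, 33135) = 34065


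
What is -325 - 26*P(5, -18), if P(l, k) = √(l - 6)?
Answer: -325 - 26*I ≈ -325.0 - 26.0*I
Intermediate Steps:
P(l, k) = √(-6 + l)
-325 - 26*P(5, -18) = -325 - 26*√(-6 + 5) = -325 - 26*I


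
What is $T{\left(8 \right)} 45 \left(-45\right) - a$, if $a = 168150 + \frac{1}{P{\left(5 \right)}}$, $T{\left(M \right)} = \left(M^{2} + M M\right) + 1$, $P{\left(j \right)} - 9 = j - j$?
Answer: $- \frac{3864376}{9} \approx -4.2938 \cdot 10^{5}$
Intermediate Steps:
$P{\left(j \right)} = 9$ ($P{\left(j \right)} = 9 + \left(j - j\right) = 9 + 0 = 9$)
$T{\left(M \right)} = 1 + 2 M^{2}$ ($T{\left(M \right)} = \left(M^{2} + M^{2}\right) + 1 = 2 M^{2} + 1 = 1 + 2 M^{2}$)
$a = \frac{1513351}{9}$ ($a = 168150 + \frac{1}{9} = \frac{1513351}{9} \approx 1.6815 \cdot 10^{5}$)
$T{\left(8 \right)} 45 \left(-45\right) - a = \left(1 + 2 \cdot 8^{2}\right) 45 \left(-45\right) - \frac{1513351}{9} = \left(1 + 2 \cdot 64\right) 45 \left(-45\right) - \frac{1513351}{9} = \left(1 + 128\right) 45 \left(-45\right) - \frac{1513351}{9} = 129 \cdot 45 \left(-45\right) - \frac{1513351}{9} = 5805 \left(-45\right) - \frac{1513351}{9} = -261225 - \frac{1513351}{9} = - \frac{3864376}{9}$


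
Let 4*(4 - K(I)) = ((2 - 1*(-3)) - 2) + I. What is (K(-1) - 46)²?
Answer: 7225/4 ≈ 1806.3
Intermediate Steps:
K(I) = 13/4 - I/4 (K(I) = 4 - (((2 - 1*(-3)) - 2) + I)/4 = 4 - (((2 + 3) - 2) + I)/4 = 4 - ((5 - 2) + I)/4 = 4 - (3 + I)/4 = 4 + (-¾ - I/4) = 13/4 - I/4)
(K(-1) - 46)² = ((13/4 - ¼*(-1)) - 46)² = ((13/4 + ¼) - 46)² = (7/2 - 46)² = (-85/2)² = 7225/4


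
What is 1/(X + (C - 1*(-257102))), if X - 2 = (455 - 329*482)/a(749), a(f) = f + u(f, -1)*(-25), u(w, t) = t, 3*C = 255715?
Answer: 774/264814843 ≈ 2.9228e-6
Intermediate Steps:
C = 255715/3 (C = (1/3)*255715 = 255715/3 ≈ 85238.)
a(f) = 25 + f (a(f) = f - 1*(-25) = f + 25 = 25 + f)
X = -156575/774 (X = 2 + (455 - 329*482)/(25 + 749) = 2 + (455 - 158578)/774 = 2 - 158123*1/774 = 2 - 158123/774 = -156575/774 ≈ -202.29)
1/(X + (C - 1*(-257102))) = 1/(-156575/774 + (255715/3 - 1*(-257102))) = 1/(-156575/774 + (255715/3 + 257102)) = 1/(-156575/774 + 1027021/3) = 1/(264814843/774) = 774/264814843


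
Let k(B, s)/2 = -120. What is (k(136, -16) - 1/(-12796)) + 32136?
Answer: 408141217/12796 ≈ 31896.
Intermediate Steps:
k(B, s) = -240 (k(B, s) = 2*(-120) = -240)
(k(136, -16) - 1/(-12796)) + 32136 = (-240 - 1/(-12796)) + 32136 = (-240 - 1*(-1/12796)) + 32136 = (-240 + 1/12796) + 32136 = -3071039/12796 + 32136 = 408141217/12796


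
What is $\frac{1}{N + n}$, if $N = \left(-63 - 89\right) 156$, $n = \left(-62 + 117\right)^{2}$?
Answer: $- \frac{1}{20687} \approx -4.834 \cdot 10^{-5}$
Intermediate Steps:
$n = 3025$ ($n = 55^{2} = 3025$)
$N = -23712$ ($N = \left(-152\right) 156 = -23712$)
$\frac{1}{N + n} = \frac{1}{-23712 + 3025} = \frac{1}{-20687} = - \frac{1}{20687}$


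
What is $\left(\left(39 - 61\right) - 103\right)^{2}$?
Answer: $15625$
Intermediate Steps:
$\left(\left(39 - 61\right) - 103\right)^{2} = \left(-22 - 103\right)^{2} = \left(-125\right)^{2} = 15625$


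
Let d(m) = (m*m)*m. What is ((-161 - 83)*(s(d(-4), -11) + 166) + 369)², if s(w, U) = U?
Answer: 1402577401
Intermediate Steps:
d(m) = m³ (d(m) = m²*m = m³)
((-161 - 83)*(s(d(-4), -11) + 166) + 369)² = ((-161 - 83)*(-11 + 166) + 369)² = (-244*155 + 369)² = (-37820 + 369)² = (-37451)² = 1402577401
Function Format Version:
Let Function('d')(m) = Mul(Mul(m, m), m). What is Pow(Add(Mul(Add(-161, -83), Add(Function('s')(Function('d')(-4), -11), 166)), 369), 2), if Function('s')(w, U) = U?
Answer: 1402577401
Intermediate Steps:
Function('d')(m) = Pow(m, 3) (Function('d')(m) = Mul(Pow(m, 2), m) = Pow(m, 3))
Pow(Add(Mul(Add(-161, -83), Add(Function('s')(Function('d')(-4), -11), 166)), 369), 2) = Pow(Add(Mul(Add(-161, -83), Add(-11, 166)), 369), 2) = Pow(Add(Mul(-244, 155), 369), 2) = Pow(Add(-37820, 369), 2) = Pow(-37451, 2) = 1402577401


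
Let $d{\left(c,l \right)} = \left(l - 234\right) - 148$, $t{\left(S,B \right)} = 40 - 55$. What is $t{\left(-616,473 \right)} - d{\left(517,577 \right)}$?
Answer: $-210$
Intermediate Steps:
$t{\left(S,B \right)} = -15$
$d{\left(c,l \right)} = -382 + l$ ($d{\left(c,l \right)} = \left(-234 + l\right) - 148 = -382 + l$)
$t{\left(-616,473 \right)} - d{\left(517,577 \right)} = -15 - \left(-382 + 577\right) = -15 - 195 = -210$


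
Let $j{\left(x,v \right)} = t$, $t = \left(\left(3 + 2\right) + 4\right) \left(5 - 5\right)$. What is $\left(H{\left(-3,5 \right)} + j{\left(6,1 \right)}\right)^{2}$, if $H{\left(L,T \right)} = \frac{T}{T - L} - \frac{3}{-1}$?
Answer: $\frac{841}{64} \approx 13.141$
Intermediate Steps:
$H{\left(L,T \right)} = 3 + \frac{T}{T - L}$ ($H{\left(L,T \right)} = \frac{T}{T - L} - -3 = \frac{T}{T - L} + 3 = 3 + \frac{T}{T - L}$)
$t = 0$ ($t = \left(5 + 4\right) 0 = 9 \cdot 0 = 0$)
$j{\left(x,v \right)} = 0$
$\left(H{\left(-3,5 \right)} + j{\left(6,1 \right)}\right)^{2} = \left(\frac{\left(-4\right) 5 + 3 \left(-3\right)}{-3 - 5} + 0\right)^{2} = \left(\frac{-20 - 9}{-3 - 5} + 0\right)^{2} = \left(\frac{1}{-8} \left(-29\right) + 0\right)^{2} = \left(\left(- \frac{1}{8}\right) \left(-29\right) + 0\right)^{2} = \left(\frac{29}{8} + 0\right)^{2} = \left(\frac{29}{8}\right)^{2} = \frac{841}{64}$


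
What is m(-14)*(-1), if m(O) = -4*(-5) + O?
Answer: -6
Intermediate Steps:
m(O) = 20 + O
m(-14)*(-1) = (20 - 14)*(-1) = 6*(-1) = -6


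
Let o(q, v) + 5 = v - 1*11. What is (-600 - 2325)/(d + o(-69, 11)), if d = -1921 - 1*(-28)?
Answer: 225/146 ≈ 1.5411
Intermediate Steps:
o(q, v) = -16 + v (o(q, v) = -5 + (v - 1*11) = -5 + (v - 11) = -5 + (-11 + v) = -16 + v)
d = -1893 (d = -1921 + 28 = -1893)
(-600 - 2325)/(d + o(-69, 11)) = (-600 - 2325)/(-1893 + (-16 + 11)) = -2925/(-1893 - 5) = -2925/(-1898) = -2925*(-1/1898) = 225/146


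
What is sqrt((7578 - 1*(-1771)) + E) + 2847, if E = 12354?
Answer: 2847 + sqrt(21703) ≈ 2994.3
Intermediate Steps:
sqrt((7578 - 1*(-1771)) + E) + 2847 = sqrt((7578 - 1*(-1771)) + 12354) + 2847 = sqrt((7578 + 1771) + 12354) + 2847 = sqrt(9349 + 12354) + 2847 = sqrt(21703) + 2847 = 2847 + sqrt(21703)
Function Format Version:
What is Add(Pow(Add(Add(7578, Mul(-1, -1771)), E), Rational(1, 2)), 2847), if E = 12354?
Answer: Add(2847, Pow(21703, Rational(1, 2))) ≈ 2994.3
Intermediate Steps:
Add(Pow(Add(Add(7578, Mul(-1, -1771)), E), Rational(1, 2)), 2847) = Add(Pow(Add(Add(7578, Mul(-1, -1771)), 12354), Rational(1, 2)), 2847) = Add(Pow(Add(Add(7578, 1771), 12354), Rational(1, 2)), 2847) = Add(Pow(Add(9349, 12354), Rational(1, 2)), 2847) = Add(Pow(21703, Rational(1, 2)), 2847) = Add(2847, Pow(21703, Rational(1, 2)))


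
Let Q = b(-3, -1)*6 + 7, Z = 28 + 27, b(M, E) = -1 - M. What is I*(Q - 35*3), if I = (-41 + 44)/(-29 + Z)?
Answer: -129/13 ≈ -9.9231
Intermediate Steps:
Z = 55
Q = 19 (Q = (-1 - 1*(-3))*6 + 7 = (-1 + 3)*6 + 7 = 2*6 + 7 = 12 + 7 = 19)
I = 3/26 (I = (-41 + 44)/(-29 + 55) = 3/26 ≈ 0.11538)
I*(Q - 35*3) = 3*(19 - 35*3)/26 = 3*(19 - 105)/26 = (3/26)*(-86) = -129/13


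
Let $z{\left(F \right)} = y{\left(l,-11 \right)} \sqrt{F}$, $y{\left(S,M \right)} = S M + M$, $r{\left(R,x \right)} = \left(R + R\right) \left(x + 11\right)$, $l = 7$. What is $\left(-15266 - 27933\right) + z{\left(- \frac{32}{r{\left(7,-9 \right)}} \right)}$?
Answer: $-43199 - \frac{176 i \sqrt{14}}{7} \approx -43199.0 - 94.076 i$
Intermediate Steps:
$r{\left(R,x \right)} = 2 R \left(11 + x\right)$
$y{\left(S,M \right)} = M + M S$ ($y{\left(S,M \right)} = M S + M = M + M S$)
$z{\left(F \right)} = - 88 \sqrt{F}$ ($z{\left(F \right)} = - 11 \left(1 + 7\right) \sqrt{F} = \left(-11\right) 8 \sqrt{F} = - 88 \sqrt{F}$)
$\left(-15266 - 27933\right) + z{\left(- \frac{32}{r{\left(7,-9 \right)}} \right)} = \left(-15266 - 27933\right) - 88 \sqrt{- \frac{32}{2 \cdot 7 \left(11 - 9\right)}} = -43199 - 88 \sqrt{- \frac{32}{2 \cdot 7 \cdot 2}} = -43199 - 88 \sqrt{- \frac{32}{28}} = -43199 - 88 \sqrt{\left(-32\right) \frac{1}{28}} = -43199 - 88 \sqrt{- \frac{8}{7}} = -43199 - 88 \frac{2 i \sqrt{14}}{7} = -43199 - \frac{176 i \sqrt{14}}{7}$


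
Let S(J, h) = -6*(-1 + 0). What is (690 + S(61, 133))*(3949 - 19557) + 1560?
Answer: -10861608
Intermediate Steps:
S(J, h) = 6 (S(J, h) = -6*(-1) = 6)
(690 + S(61, 133))*(3949 - 19557) + 1560 = (690 + 6)*(3949 - 19557) + 1560 = 696*(-15608) + 1560 = -10863168 + 1560 = -10861608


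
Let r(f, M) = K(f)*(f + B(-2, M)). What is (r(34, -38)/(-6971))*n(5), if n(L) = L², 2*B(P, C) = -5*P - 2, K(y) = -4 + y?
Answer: -28500/6971 ≈ -4.0884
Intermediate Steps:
B(P, C) = -1 - 5*P/2 (B(P, C) = (-5*P - 2)/2 = (-2 - 5*P)/2 = -1 - 5*P/2)
r(f, M) = (-4 + f)*(4 + f) (r(f, M) = (-4 + f)*(f + (-1 - 5/2*(-2))) = (-4 + f)*(f + (-1 + 5)) = (-4 + f)*(f + 4) = (-4 + f)*(4 + f))
(r(34, -38)/(-6971))*n(5) = ((-16 + 34²)/(-6971))*5² = ((-16 + 1156)*(-1/6971))*25 = (1140*(-1/6971))*25 = -1140/6971*25 = -28500/6971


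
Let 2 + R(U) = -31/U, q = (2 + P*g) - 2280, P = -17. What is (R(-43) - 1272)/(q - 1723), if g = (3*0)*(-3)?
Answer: 54751/172043 ≈ 0.31824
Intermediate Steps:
g = 0 (g = 0*(-3) = 0)
q = -2278 (q = (2 - 17*0) - 2280 = (2 + 0) - 2280 = 2 - 2280 = -2278)
R(U) = -2 - 31/U
(R(-43) - 1272)/(q - 1723) = ((-2 - 31/(-43)) - 1272)/(-2278 - 1723) = ((-2 - 31*(-1/43)) - 1272)/(-4001) = ((-2 + 31/43) - 1272)*(-1/4001) = (-55/43 - 1272)*(-1/4001) = -54751/43*(-1/4001) = 54751/172043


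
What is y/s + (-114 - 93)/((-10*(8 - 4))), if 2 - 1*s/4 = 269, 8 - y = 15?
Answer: 55339/10680 ≈ 5.1816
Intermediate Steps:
y = -7 (y = 8 - 1*15 = 8 - 15 = -7)
s = -1068 (s = 8 - 4*269 = 8 - 1076 = -1068)
y/s + (-114 - 93)/((-10*(8 - 4))) = -7/(-1068) + (-114 - 93)/((-10*(8 - 4))) = -7*(-1/1068) - 207/((-10*4)) = 7/1068 - 207/(-40) = 7/1068 - 207*(-1/40) = 7/1068 + 207/40 = 55339/10680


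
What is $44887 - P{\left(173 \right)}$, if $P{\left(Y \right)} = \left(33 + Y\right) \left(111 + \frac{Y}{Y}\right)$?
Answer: $21815$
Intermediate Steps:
$P{\left(Y \right)} = 3696 + 112 Y$ ($P{\left(Y \right)} = \left(33 + Y\right) \left(111 + 1\right) = \left(33 + Y\right) 112 = 3696 + 112 Y$)
$44887 - P{\left(173 \right)} = 44887 - \left(3696 + 112 \cdot 173\right) = 44887 - \left(3696 + 19376\right) = 44887 - 23072 = 21815$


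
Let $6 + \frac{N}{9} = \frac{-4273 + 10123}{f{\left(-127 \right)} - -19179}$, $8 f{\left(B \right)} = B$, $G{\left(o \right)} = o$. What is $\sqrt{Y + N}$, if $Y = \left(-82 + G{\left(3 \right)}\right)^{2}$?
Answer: $\frac{\sqrt{5818962532867}}{30661} \approx 78.675$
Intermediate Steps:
$f{\left(B \right)} = \frac{B}{8}$
$N = - \frac{1571454}{30661}$ ($N = -54 + 9 \frac{-4273 + 10123}{\frac{1}{8} \left(-127\right) - -19179} = -54 + 9 \frac{5850}{- \frac{127}{8} + 19179} = -54 + 9 \frac{5850}{\frac{153305}{8}} = -54 + 9 \cdot 5850 \cdot \frac{8}{153305} = -54 + 9 \cdot \frac{9360}{30661} = -54 + \frac{84240}{30661} = - \frac{1571454}{30661} \approx -51.253$)
$Y = 6241$ ($Y = \left(-82 + 3\right)^{2} = \left(-79\right)^{2} = 6241$)
$\sqrt{Y + N} = \sqrt{6241 - \frac{1571454}{30661}} = \sqrt{\frac{189783847}{30661}} = \frac{\sqrt{5818962532867}}{30661}$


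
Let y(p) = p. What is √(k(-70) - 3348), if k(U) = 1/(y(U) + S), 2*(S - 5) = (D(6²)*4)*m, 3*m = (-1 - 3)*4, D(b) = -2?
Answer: I*√57455421/131 ≈ 57.862*I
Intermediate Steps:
m = -16/3 (m = ((-1 - 3)*4)/3 = (-4*4)/3 = (⅓)*(-16) = -16/3 ≈ -5.3333)
S = 79/3 (S = 5 + (-2*4*(-16/3))/2 = 5 + (-8*(-16/3))/2 = 5 + (½)*(128/3) = 5 + 64/3 = 79/3 ≈ 26.333)
k(U) = 1/(79/3 + U) (k(U) = 1/(U + 79/3) = 1/(79/3 + U))
√(k(-70) - 3348) = √(3/(79 + 3*(-70)) - 3348) = √(3/(79 - 210) - 3348) = √(3/(-131) - 3348) = √(3*(-1/131) - 3348) = √(-3/131 - 3348) = √(-438591/131) = I*√57455421/131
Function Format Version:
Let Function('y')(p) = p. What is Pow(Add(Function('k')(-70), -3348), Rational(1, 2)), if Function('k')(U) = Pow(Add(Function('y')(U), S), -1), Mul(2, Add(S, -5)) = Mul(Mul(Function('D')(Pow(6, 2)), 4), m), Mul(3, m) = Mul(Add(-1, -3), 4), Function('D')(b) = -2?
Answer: Mul(Rational(1, 131), I, Pow(57455421, Rational(1, 2))) ≈ Mul(57.862, I)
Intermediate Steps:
m = Rational(-16, 3) (m = Mul(Rational(1, 3), Mul(Add(-1, -3), 4)) = Mul(Rational(1, 3), Mul(-4, 4)) = Mul(Rational(1, 3), -16) = Rational(-16, 3) ≈ -5.3333)
S = Rational(79, 3) (S = Add(5, Mul(Rational(1, 2), Mul(Mul(-2, 4), Rational(-16, 3)))) = Add(5, Mul(Rational(1, 2), Mul(-8, Rational(-16, 3)))) = Add(5, Mul(Rational(1, 2), Rational(128, 3))) = Add(5, Rational(64, 3)) = Rational(79, 3) ≈ 26.333)
Function('k')(U) = Pow(Add(Rational(79, 3), U), -1) (Function('k')(U) = Pow(Add(U, Rational(79, 3)), -1) = Pow(Add(Rational(79, 3), U), -1))
Pow(Add(Function('k')(-70), -3348), Rational(1, 2)) = Pow(Add(Mul(3, Pow(Add(79, Mul(3, -70)), -1)), -3348), Rational(1, 2)) = Pow(Add(Mul(3, Pow(Add(79, -210), -1)), -3348), Rational(1, 2)) = Pow(Add(Mul(3, Pow(-131, -1)), -3348), Rational(1, 2)) = Pow(Add(Mul(3, Rational(-1, 131)), -3348), Rational(1, 2)) = Pow(Add(Rational(-3, 131), -3348), Rational(1, 2)) = Pow(Rational(-438591, 131), Rational(1, 2)) = Mul(Rational(1, 131), I, Pow(57455421, Rational(1, 2)))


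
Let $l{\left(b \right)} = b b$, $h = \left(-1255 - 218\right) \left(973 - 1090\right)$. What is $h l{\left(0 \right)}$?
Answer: $0$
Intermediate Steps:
$h = 172341$ ($h = \left(-1473\right) \left(-117\right) = 172341$)
$l{\left(b \right)} = b^{2}$
$h l{\left(0 \right)} = 172341 \cdot 0^{2} = 172341 \cdot 0 = 0$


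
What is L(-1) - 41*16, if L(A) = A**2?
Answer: -655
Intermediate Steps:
L(-1) - 41*16 = (-1)**2 - 41*16 = 1 - 656 = -655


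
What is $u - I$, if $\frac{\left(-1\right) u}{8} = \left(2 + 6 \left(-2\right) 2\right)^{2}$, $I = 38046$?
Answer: $-41918$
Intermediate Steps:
$u = -3872$ ($u = - 8 \left(2 + 6 \left(-2\right) 2\right)^{2} = - 8 \left(2 - 24\right)^{2} = - 8 \left(-22\right)^{2} = \left(-8\right) 484 = -3872$)
$u - I = -3872 - 38046 = -41918$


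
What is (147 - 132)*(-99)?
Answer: -1485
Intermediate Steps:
(147 - 132)*(-99) = 15*(-99) = -1485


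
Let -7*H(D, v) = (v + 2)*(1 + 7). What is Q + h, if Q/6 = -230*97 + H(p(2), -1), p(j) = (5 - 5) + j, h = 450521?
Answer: 2216579/7 ≈ 3.1665e+5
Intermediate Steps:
p(j) = j (p(j) = 0 + j = j)
H(D, v) = -16/7 - 8*v/7 (H(D, v) = -(v + 2)*(1 + 7)/7 = -(2 + v)*8/7 = -(16 + 8*v)/7 = -16/7 - 8*v/7)
Q = -937068/7 (Q = 6*(-230*97 + (-16/7 - 8/7*(-1))) = 6*(-22310 + (-16/7 + 8/7)) = 6*(-22310 - 8/7) = 6*(-156178/7) = -937068/7 ≈ -1.3387e+5)
Q + h = -937068/7 + 450521 = 2216579/7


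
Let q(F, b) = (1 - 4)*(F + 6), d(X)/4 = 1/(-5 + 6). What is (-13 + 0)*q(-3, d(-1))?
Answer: 117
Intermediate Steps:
d(X) = 4 (d(X) = 4/(-5 + 6) = 4/1 = 4*1 = 4)
q(F, b) = -18 - 3*F (q(F, b) = -3*(6 + F) = -18 - 3*F)
(-13 + 0)*q(-3, d(-1)) = (-13 + 0)*(-18 - 3*(-3)) = -13*(-18 + 9) = -13*(-9) = 117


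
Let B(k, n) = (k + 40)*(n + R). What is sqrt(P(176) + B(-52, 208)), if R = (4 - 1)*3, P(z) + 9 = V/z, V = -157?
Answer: I*sqrt(5060495)/44 ≈ 51.126*I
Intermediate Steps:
P(z) = -9 - 157/z
R = 9 (R = 3*3 = 9)
B(k, n) = (9 + n)*(40 + k) (B(k, n) = (k + 40)*(n + 9) = (40 + k)*(9 + n) = (9 + n)*(40 + k))
sqrt(P(176) + B(-52, 208)) = sqrt((-9 - 157/176) + (360 + 9*(-52) + 40*208 - 52*208)) = sqrt((-9 - 157*1/176) + (360 - 468 + 8320 - 10816)) = sqrt((-9 - 157/176) - 2604) = sqrt(-1741/176 - 2604) = sqrt(-460045/176) = I*sqrt(5060495)/44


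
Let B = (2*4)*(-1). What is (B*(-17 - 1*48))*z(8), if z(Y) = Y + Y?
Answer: 8320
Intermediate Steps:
z(Y) = 2*Y
B = -8 (B = 8*(-1) = -8)
(B*(-17 - 1*48))*z(8) = (-8*(-17 - 1*48))*(2*8) = -8*(-17 - 48)*16 = -8*(-65)*16 = 520*16 = 8320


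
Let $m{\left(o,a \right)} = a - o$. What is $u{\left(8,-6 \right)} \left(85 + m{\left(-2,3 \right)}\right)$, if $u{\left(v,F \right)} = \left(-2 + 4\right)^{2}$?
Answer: $360$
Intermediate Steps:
$u{\left(v,F \right)} = 4$ ($u{\left(v,F \right)} = 2^{2} = 4$)
$u{\left(8,-6 \right)} \left(85 + m{\left(-2,3 \right)}\right) = 4 \left(85 + \left(3 - -2\right)\right) = 4 \left(85 + \left(3 + 2\right)\right) = 4 \left(85 + 5\right) = 4 \cdot 90 = 360$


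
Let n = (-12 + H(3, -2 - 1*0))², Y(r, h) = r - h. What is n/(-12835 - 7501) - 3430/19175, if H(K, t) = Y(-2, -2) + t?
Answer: -3675539/19497140 ≈ -0.18852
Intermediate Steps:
H(K, t) = t (H(K, t) = (-2 - 1*(-2)) + t = (-2 + 2) + t = 0 + t = t)
n = 196 (n = (-12 + (-2 - 1*0))² = (-12 + (-2 + 0))² = (-12 - 2)² = (-14)² = 196)
n/(-12835 - 7501) - 3430/19175 = 196/(-12835 - 7501) - 3430/19175 = 196/(-20336) - 3430*1/19175 = 196*(-1/20336) - 686/3835 = -49/5084 - 686/3835 = -3675539/19497140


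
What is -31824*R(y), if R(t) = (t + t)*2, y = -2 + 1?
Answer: 127296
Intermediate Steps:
y = -1
R(t) = 4*t (R(t) = (2*t)*2 = 4*t)
-31824*R(y) = -127296*(-1) = -31824*(-4) = 127296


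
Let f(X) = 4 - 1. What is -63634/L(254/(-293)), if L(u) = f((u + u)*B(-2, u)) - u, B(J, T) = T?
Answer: -18644762/1133 ≈ -16456.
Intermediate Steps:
f(X) = 3
L(u) = 3 - u
-63634/L(254/(-293)) = -63634/(3 - 254/(-293)) = -63634/(3 - 254*(-1)/293) = -63634/(3 - 1*(-254/293)) = -63634/(3 + 254/293) = -63634/1133/293 = -63634*293/1133 = -18644762/1133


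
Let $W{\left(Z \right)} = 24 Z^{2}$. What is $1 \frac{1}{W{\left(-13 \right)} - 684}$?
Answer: $\frac{1}{3372} \approx 0.00029656$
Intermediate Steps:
$1 \frac{1}{W{\left(-13 \right)} - 684} = 1 \frac{1}{24 \left(-13\right)^{2} - 684} = 1 \frac{1}{24 \cdot 169 - 684} = 1 \frac{1}{4056 - 684} = 1 \cdot \frac{1}{3372} = \frac{1}{3372}$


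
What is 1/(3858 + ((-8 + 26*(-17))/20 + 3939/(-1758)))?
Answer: 293/1123145 ≈ 0.00026087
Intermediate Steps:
1/(3858 + ((-8 + 26*(-17))/20 + 3939/(-1758))) = 1/(3858 + ((-8 - 442)*(1/20) + 3939*(-1/1758))) = 1/(3858 + (-450*1/20 - 1313/586)) = 1/(3858 + (-45/2 - 1313/586)) = 1/(3858 - 7249/293) = 1/(1123145/293) = 293/1123145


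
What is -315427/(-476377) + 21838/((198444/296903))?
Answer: 1544390203443883/47267078694 ≈ 32674.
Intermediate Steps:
-315427/(-476377) + 21838/((198444/296903)) = -315427*(-1/476377) + 21838/((198444*(1/296903))) = 315427/476377 + 21838/(198444/296903) = 315427/476377 + 21838*(296903/198444) = 315427/476377 + 3241883857/99222 = 1544390203443883/47267078694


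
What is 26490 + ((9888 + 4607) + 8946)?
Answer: 49931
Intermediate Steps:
26490 + ((9888 + 4607) + 8946) = 26490 + (14495 + 8946) = 26490 + 23441 = 49931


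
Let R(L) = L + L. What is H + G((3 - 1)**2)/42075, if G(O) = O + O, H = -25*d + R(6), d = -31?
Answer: 33113033/42075 ≈ 787.00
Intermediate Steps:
R(L) = 2*L
H = 787 (H = -25*(-31) + 2*6 = 775 + 12 = 787)
G(O) = 2*O
H + G((3 - 1)**2)/42075 = 787 + (2*(3 - 1)**2)/42075 = 787 + (2*2**2)*(1/42075) = 787 + (2*4)*(1/42075) = 787 + 8*(1/42075) = 787 + 8/42075 = 33113033/42075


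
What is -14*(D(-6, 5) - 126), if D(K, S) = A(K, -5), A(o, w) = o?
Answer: 1848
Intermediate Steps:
D(K, S) = K
-14*(D(-6, 5) - 126) = -14*(-6 - 126) = -14*(-132) = 1848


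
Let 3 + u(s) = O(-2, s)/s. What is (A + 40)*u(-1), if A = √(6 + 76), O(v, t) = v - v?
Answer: -120 - 3*√82 ≈ -147.17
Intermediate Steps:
O(v, t) = 0
u(s) = -3 (u(s) = -3 + 0/s = -3 + 0 = -3)
A = √82 ≈ 9.0554
(A + 40)*u(-1) = (√82 + 40)*(-3) = (40 + √82)*(-3) = -120 - 3*√82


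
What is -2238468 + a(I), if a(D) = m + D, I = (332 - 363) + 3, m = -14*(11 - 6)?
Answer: -2238566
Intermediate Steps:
m = -70 (m = -14*5 = -70)
I = -28 (I = -31 + 3 = -28)
a(D) = -70 + D
-2238468 + a(I) = -2238468 + (-70 - 28) = -2238468 - 98 = -2238566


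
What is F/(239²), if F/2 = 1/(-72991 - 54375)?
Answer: -1/3637636643 ≈ -2.7490e-10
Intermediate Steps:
F = -1/63683 (F = 2/(-72991 - 54375) = 2/(-127366) = 2*(-1/127366) = -1/63683 ≈ -1.5703e-5)
F/(239²) = -1/(63683*(239²)) = -1/63683/57121 = -1/63683*1/57121 = -1/3637636643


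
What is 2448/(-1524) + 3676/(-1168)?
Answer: -176281/37084 ≈ -4.7536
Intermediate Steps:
2448/(-1524) + 3676/(-1168) = 2448*(-1/1524) + 3676*(-1/1168) = -204/127 - 919/292 = -176281/37084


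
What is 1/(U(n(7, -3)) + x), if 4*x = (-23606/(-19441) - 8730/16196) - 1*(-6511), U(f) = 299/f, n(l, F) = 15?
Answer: 9445993080/15565599886043 ≈ 0.00060685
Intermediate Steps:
x = 1025153983821/629732872 (x = ((-23606/(-19441) - 8730/16196) - 1*(-6511))/4 = ((-23606*(-1/19441) - 8730*1/16196) + 6511)/4 = ((23606/19441 - 4365/8098) + 6511)/4 = (106301423/157433218 + 6511)/4 = (¼)*(1025153983821/157433218) = 1025153983821/629732872 ≈ 1627.9)
1/(U(n(7, -3)) + x) = 1/(299/15 + 1025153983821/629732872) = 1/(15565599886043/9445993080) = 9445993080/15565599886043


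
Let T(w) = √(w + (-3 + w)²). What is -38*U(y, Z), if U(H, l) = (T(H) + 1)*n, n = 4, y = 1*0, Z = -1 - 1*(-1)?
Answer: -608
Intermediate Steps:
Z = 0 (Z = -1 + 1 = 0)
y = 0
U(H, l) = 4 + 4*√(H + (-3 + H)²) (U(H, l) = (√(H + (-3 + H)²) + 1)*4 = (1 + √(H + (-3 + H)²))*4 = 4 + 4*√(H + (-3 + H)²))
-38*U(y, Z) = -38*(4 + 4*√(0 + (-3 + 0)²)) = -38*(4 + 4*√(0 + (-3)²)) = -38*(4 + 4*√(0 + 9)) = -38*(4 + 4*√9) = -38*(4 + 4*3) = -38*(4 + 12) = -38*16 = -608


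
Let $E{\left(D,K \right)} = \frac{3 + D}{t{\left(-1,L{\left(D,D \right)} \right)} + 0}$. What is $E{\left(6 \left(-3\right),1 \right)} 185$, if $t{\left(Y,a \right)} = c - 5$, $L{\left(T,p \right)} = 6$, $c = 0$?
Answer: $555$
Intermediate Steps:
$t{\left(Y,a \right)} = -5$ ($t{\left(Y,a \right)} = 0 - 5 = -5$)
$E{\left(D,K \right)} = - \frac{3}{5} - \frac{D}{5}$ ($E{\left(D,K \right)} = \frac{3 + D}{-5 + 0} = \frac{3 + D}{-5} = \left(3 + D\right) \left(- \frac{1}{5}\right) = - \frac{3}{5} - \frac{D}{5}$)
$E{\left(6 \left(-3\right),1 \right)} 185 = \left(- \frac{3}{5} - \frac{6 \left(-3\right)}{5}\right) 185 = \left(- \frac{3}{5} - - \frac{18}{5}\right) 185 = \left(- \frac{3}{5} + \frac{18}{5}\right) 185 = 3 \cdot 185 = 555$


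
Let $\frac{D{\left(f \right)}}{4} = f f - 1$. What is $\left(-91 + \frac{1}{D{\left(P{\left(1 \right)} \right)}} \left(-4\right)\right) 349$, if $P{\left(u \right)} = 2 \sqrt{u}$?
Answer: $- \frac{95626}{3} \approx -31875.0$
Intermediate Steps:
$D{\left(f \right)} = -4 + 4 f^{2}$ ($D{\left(f \right)} = 4 \left(f f - 1\right) = 4 \left(f^{2} - 1\right) = 4 \left(-1 + f^{2}\right) = -4 + 4 f^{2}$)
$\left(-91 + \frac{1}{D{\left(P{\left(1 \right)} \right)}} \left(-4\right)\right) 349 = \left(-91 + \frac{1}{-4 + 4 \left(2 \sqrt{1}\right)^{2}} \left(-4\right)\right) 349 = \left(-91 + \frac{1}{-4 + 4 \left(2 \cdot 1\right)^{2}} \left(-4\right)\right) 349 = \left(-91 + \frac{1}{-4 + 4 \cdot 2^{2}} \left(-4\right)\right) 349 = \left(-91 + \frac{1}{-4 + 4 \cdot 4} \left(-4\right)\right) 349 = \left(-91 + \frac{1}{-4 + 16} \left(-4\right)\right) 349 = \left(-91 + \frac{1}{12} \left(-4\right)\right) 349 = \left(-91 - \frac{1}{3}\right) 349 = \left(- \frac{274}{3}\right) 349 = - \frac{95626}{3}$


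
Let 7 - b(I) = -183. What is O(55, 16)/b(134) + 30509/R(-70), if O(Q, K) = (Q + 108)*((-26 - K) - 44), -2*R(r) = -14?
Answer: 2849292/665 ≈ 4284.6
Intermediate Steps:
R(r) = 7 (R(r) = -½*(-14) = 7)
b(I) = 190 (b(I) = 7 - 1*(-183) = 7 + 183 = 190)
O(Q, K) = (-70 - K)*(108 + Q) (O(Q, K) = (108 + Q)*(-70 - K) = (-70 - K)*(108 + Q))
O(55, 16)/b(134) + 30509/R(-70) = (-7560 - 108*16 - 70*55 - 1*16*55)/190 + 30509/7 = (-7560 - 1728 - 3850 - 880)*(1/190) + 30509*(⅐) = -14018*1/190 + 30509/7 = -7009/95 + 30509/7 = 2849292/665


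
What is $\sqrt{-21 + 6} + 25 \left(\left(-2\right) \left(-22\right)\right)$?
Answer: $1100 + i \sqrt{15} \approx 1100.0 + 3.873 i$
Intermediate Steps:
$\sqrt{-21 + 6} + 25 \left(\left(-2\right) \left(-22\right)\right) = \sqrt{-15} + 25 \cdot 44 = i \sqrt{15} + 1100 = 1100 + i \sqrt{15}$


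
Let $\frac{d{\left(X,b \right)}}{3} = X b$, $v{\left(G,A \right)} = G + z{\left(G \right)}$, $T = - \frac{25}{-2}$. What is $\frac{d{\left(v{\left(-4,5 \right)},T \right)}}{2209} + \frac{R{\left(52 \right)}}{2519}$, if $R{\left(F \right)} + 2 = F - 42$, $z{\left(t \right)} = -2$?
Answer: $- \frac{549103}{5564471} \approx -0.09868$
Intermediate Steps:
$T = \frac{25}{2}$ ($T = \left(-25\right) \left(- \frac{1}{2}\right) = \frac{25}{2} \approx 12.5$)
$R{\left(F \right)} = -44 + F$ ($R{\left(F \right)} = -2 + \left(F - 42\right) = -2 + \left(-42 + F\right) = -44 + F$)
$v{\left(G,A \right)} = -2 + G$ ($v{\left(G,A \right)} = G - 2 = -2 + G$)
$d{\left(X,b \right)} = 3 X b$
$\frac{d{\left(v{\left(-4,5 \right)},T \right)}}{2209} + \frac{R{\left(52 \right)}}{2519} = \frac{3 \left(-2 - 4\right) \frac{25}{2}}{2209} + \frac{-44 + 52}{2519} = 3 \left(-6\right) \frac{25}{2} \cdot \frac{1}{2209} + 8 \cdot \frac{1}{2519} = \left(-225\right) \frac{1}{2209} + \frac{8}{2519} = - \frac{225}{2209} + \frac{8}{2519} = - \frac{549103}{5564471}$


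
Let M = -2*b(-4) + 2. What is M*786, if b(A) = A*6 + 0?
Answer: 39300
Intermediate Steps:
b(A) = 6*A (b(A) = 6*A + 0 = 6*A)
M = 50 (M = -12*(-4) + 2 = -2*(-24) + 2 = 48 + 2 = 50)
M*786 = 50*786 = 39300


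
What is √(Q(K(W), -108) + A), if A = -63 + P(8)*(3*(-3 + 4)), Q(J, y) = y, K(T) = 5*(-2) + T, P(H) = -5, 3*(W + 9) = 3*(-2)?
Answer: I*√186 ≈ 13.638*I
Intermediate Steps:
W = -11 (W = -9 + (3*(-2))/3 = -9 + (⅓)*(-6) = -9 - 2 = -11)
K(T) = -10 + T
A = -78 (A = -63 - 15*(-3 + 4) = -63 - 15 = -78)
√(Q(K(W), -108) + A) = √(-108 - 78) = √(-186) = I*√186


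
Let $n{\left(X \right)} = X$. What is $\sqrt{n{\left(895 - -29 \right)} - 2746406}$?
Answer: $i \sqrt{2745482} \approx 1656.9 i$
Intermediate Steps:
$\sqrt{n{\left(895 - -29 \right)} - 2746406} = \sqrt{\left(895 - -29\right) - 2746406} = \sqrt{\left(895 + 29\right) - 2746406} = \sqrt{924 - 2746406} = \sqrt{-2745482} = i \sqrt{2745482}$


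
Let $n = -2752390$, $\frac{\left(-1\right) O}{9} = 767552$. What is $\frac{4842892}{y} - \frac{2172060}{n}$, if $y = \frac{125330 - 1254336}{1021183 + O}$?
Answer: $\frac{3923403253314563908}{155373241217} \approx 2.5251 \cdot 10^{7}$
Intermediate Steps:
$O = -6907968$ ($O = \left(-9\right) 767552 = -6907968$)
$y = \frac{1129006}{5886785}$ ($y = \frac{125330 - 1254336}{1021183 - 6907968} = - \frac{1129006}{-5886785} = \left(-1129006\right) \left(- \frac{1}{5886785}\right) = \frac{1129006}{5886785} \approx 0.19179$)
$\frac{4842892}{y} - \frac{2172060}{n} = \frac{4842892}{\frac{1129006}{5886785}} - \frac{2172060}{-2752390} = 4842892 \cdot \frac{5886785}{1129006} - - \frac{217206}{275239} = \frac{14254531991110}{564503} + \frac{217206}{275239} = \frac{3923403253314563908}{155373241217}$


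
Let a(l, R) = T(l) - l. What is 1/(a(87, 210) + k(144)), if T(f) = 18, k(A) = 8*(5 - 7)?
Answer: -1/85 ≈ -0.011765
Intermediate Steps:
k(A) = -16 (k(A) = 8*(-2) = -16)
a(l, R) = 18 - l
1/(a(87, 210) + k(144)) = 1/((18 - 1*87) - 16) = 1/((18 - 87) - 16) = 1/(-69 - 16) = 1/(-85) = -1/85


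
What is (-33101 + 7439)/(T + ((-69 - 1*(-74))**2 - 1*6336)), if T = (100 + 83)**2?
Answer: -12831/13589 ≈ -0.94422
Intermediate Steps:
T = 33489 (T = 183**2 = 33489)
(-33101 + 7439)/(T + ((-69 - 1*(-74))**2 - 1*6336)) = (-33101 + 7439)/(33489 + ((-69 - 1*(-74))**2 - 1*6336)) = -25662/(33489 + ((-69 + 74)**2 - 6336)) = -25662/(33489 + (5**2 - 6336)) = -25662/(33489 + (25 - 6336)) = -25662/(33489 - 6311) = -25662/27178 = -25662*1/27178 = -12831/13589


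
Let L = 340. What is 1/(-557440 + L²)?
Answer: -1/441840 ≈ -2.2633e-6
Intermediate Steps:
1/(-557440 + L²) = 1/(-557440 + 340²) = 1/(-557440 + 115600) = 1/(-441840) = -1/441840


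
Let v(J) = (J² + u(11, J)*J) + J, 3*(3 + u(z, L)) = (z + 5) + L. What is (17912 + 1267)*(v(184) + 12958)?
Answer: 1126050234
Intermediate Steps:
u(z, L) = -4/3 + L/3 + z/3 (u(z, L) = -3 + ((z + 5) + L)/3 = -3 + ((5 + z) + L)/3 = -3 + (5 + L + z)/3 = -3 + (5/3 + L/3 + z/3) = -4/3 + L/3 + z/3)
v(J) = J + J² + J*(7/3 + J/3) (v(J) = (J² + (-4/3 + J/3 + (⅓)*11)*J) + J = (J² + (-4/3 + J/3 + 11/3)*J) + J = (J² + (7/3 + J/3)*J) + J = (J² + J*(7/3 + J/3)) + J = J + J² + J*(7/3 + J/3))
(17912 + 1267)*(v(184) + 12958) = (17912 + 1267)*((⅔)*184*(5 + 2*184) + 12958) = 19179*((⅔)*184*(5 + 368) + 12958) = 19179*((⅔)*184*373 + 12958) = 19179*(137264/3 + 12958) = 19179*(176138/3) = 1126050234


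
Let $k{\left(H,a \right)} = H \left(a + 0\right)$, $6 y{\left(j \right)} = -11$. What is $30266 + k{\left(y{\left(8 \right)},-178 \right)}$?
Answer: $\frac{91777}{3} \approx 30592.0$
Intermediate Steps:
$y{\left(j \right)} = - \frac{11}{6}$ ($y{\left(j \right)} = \frac{1}{6} \left(-11\right) = - \frac{11}{6}$)
$k{\left(H,a \right)} = H a$
$30266 + k{\left(y{\left(8 \right)},-178 \right)} = 30266 - - \frac{979}{3} = 30266 + \frac{979}{3} = \frac{91777}{3}$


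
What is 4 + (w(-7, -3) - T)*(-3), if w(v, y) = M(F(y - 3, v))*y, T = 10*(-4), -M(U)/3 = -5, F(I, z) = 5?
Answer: 19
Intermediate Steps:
M(U) = 15 (M(U) = -3*(-5) = 15)
T = -40
w(v, y) = 15*y
4 + (w(-7, -3) - T)*(-3) = 4 + (15*(-3) - 1*(-40))*(-3) = 4 + (-45 + 40)*(-3) = 4 - 5*(-3) = 4 + 15 = 19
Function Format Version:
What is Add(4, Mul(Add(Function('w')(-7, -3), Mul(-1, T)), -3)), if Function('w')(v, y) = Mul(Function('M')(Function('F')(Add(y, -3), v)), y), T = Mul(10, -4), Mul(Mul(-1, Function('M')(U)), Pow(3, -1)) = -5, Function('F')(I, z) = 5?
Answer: 19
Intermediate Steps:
Function('M')(U) = 15 (Function('M')(U) = Mul(-3, -5) = 15)
T = -40
Function('w')(v, y) = Mul(15, y)
Add(4, Mul(Add(Function('w')(-7, -3), Mul(-1, T)), -3)) = Add(4, Mul(Add(Mul(15, -3), Mul(-1, -40)), -3)) = Add(4, Mul(Add(-45, 40), -3)) = Add(4, Mul(-5, -3)) = Add(4, 15) = 19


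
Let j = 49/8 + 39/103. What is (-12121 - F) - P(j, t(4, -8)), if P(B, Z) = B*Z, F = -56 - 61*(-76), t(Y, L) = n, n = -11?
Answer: -13702675/824 ≈ -16629.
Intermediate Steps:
j = 5359/824 (j = 49*(⅛) + 39*(1/103) = 49/8 + 39/103 = 5359/824 ≈ 6.5036)
t(Y, L) = -11
F = 4580 (F = -56 + 4636 = 4580)
(-12121 - F) - P(j, t(4, -8)) = (-12121 - 1*4580) - 5359*(-11)/824 = (-12121 - 4580) - 1*(-58949/824) = -16701 + 58949/824 = -13702675/824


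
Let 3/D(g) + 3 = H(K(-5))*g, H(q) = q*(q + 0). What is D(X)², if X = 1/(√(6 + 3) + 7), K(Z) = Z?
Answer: 36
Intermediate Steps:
H(q) = q² (H(q) = q*q = q²)
X = ⅒ (X = 1/(√9 + 7) = 1/(3 + 7) = 1/10 = ⅒ ≈ 0.10000)
D(g) = 3/(-3 + 25*g) (D(g) = 3/(-3 + (-5)²*g) = 3/(-3 + 25*g))
D(X)² = (3/(-3 + 25*(⅒)))² = (3/(-3 + 5/2))² = (3/(-½))² = (3*(-2))² = (-6)² = 36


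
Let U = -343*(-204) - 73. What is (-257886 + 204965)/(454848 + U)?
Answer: -52921/524747 ≈ -0.10085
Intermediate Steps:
U = 69899 (U = 69972 - 73 = 69899)
(-257886 + 204965)/(454848 + U) = (-257886 + 204965)/(454848 + 69899) = -52921/524747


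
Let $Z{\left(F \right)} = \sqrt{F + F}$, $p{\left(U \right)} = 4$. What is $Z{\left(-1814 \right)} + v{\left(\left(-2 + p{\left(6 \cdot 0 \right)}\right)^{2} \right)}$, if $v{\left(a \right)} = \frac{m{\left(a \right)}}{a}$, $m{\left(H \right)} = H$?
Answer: $1 + 2 i \sqrt{907} \approx 1.0 + 60.233 i$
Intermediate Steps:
$Z{\left(F \right)} = \sqrt{2} \sqrt{F}$ ($Z{\left(F \right)} = \sqrt{2 F} = \sqrt{2} \sqrt{F}$)
$v{\left(a \right)} = 1$ ($v{\left(a \right)} = \frac{a}{a} = 1$)
$Z{\left(-1814 \right)} + v{\left(\left(-2 + p{\left(6 \cdot 0 \right)}\right)^{2} \right)} = \sqrt{2} \sqrt{-1814} + 1 = \sqrt{2} i \sqrt{1814} + 1 = 2 i \sqrt{907} + 1 = 1 + 2 i \sqrt{907}$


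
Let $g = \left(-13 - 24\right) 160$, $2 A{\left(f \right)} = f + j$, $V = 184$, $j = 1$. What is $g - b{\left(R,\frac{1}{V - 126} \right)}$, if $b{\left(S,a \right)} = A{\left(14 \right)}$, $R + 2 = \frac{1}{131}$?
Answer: $- \frac{11855}{2} \approx -5927.5$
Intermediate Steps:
$R = - \frac{261}{131}$ ($R = -2 + \frac{1}{131} = - \frac{261}{131} \approx -1.9924$)
$A{\left(f \right)} = \frac{1}{2} + \frac{f}{2}$ ($A{\left(f \right)} = \frac{f + 1}{2} = \frac{1 + f}{2} = \frac{1}{2} + \frac{f}{2}$)
$b{\left(S,a \right)} = \frac{15}{2}$ ($b{\left(S,a \right)} = \frac{1}{2} + \frac{1}{2} \cdot 14 = \frac{1}{2} + 7 = \frac{15}{2}$)
$g = -5920$ ($g = \left(-13 - 24\right) 160 = \left(-37\right) 160 = -5920$)
$g - b{\left(R,\frac{1}{V - 126} \right)} = -5920 - \frac{15}{2} = - \frac{11855}{2}$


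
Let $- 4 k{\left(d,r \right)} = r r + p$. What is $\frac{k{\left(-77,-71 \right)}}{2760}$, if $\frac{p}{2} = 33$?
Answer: $- \frac{5107}{11040} \approx -0.46259$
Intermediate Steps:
$p = 66$ ($p = 2 \cdot 33 = 66$)
$k{\left(d,r \right)} = - \frac{33}{2} - \frac{r^{2}}{4}$ ($k{\left(d,r \right)} = - \frac{r r + 66}{4} = - \frac{r^{2} + 66}{4} = - \frac{66 + r^{2}}{4} = - \frac{33}{2} - \frac{r^{2}}{4}$)
$\frac{k{\left(-77,-71 \right)}}{2760} = \frac{- \frac{33}{2} - \frac{\left(-71\right)^{2}}{4}}{2760} = \left(- \frac{33}{2} - \frac{5041}{4}\right) \frac{1}{2760} = \left(- \frac{5107}{4}\right) \frac{1}{2760} = - \frac{5107}{11040}$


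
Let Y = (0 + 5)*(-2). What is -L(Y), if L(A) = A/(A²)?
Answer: ⅒ ≈ 0.10000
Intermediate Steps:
Y = -10 (Y = 5*(-2) = -10)
L(A) = 1/A (L(A) = A/A² = 1/A)
-L(Y) = -1/(-10) = -1*(-⅒) = ⅒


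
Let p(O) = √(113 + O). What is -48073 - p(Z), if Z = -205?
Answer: -48073 - 2*I*√23 ≈ -48073.0 - 9.5917*I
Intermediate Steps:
-48073 - p(Z) = -48073 - √(113 - 205) = -48073 - √(-92) = -48073 - 2*I*√23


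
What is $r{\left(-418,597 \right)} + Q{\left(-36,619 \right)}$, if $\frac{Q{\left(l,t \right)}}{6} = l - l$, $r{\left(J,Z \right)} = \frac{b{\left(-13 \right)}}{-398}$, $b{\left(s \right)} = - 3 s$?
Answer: $- \frac{39}{398} \approx -0.09799$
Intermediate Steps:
$r{\left(J,Z \right)} = - \frac{39}{398}$ ($r{\left(J,Z \right)} = \frac{\left(-3\right) \left(-13\right)}{-398} = 39 \left(- \frac{1}{398}\right) = - \frac{39}{398}$)
$Q{\left(l,t \right)} = 0$ ($Q{\left(l,t \right)} = 6 \left(l - l\right) = 6 \cdot 0 = 0$)
$r{\left(-418,597 \right)} + Q{\left(-36,619 \right)} = - \frac{39}{398} + 0 = - \frac{39}{398}$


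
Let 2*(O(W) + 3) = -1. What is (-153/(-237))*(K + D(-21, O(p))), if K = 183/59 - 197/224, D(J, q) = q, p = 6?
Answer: -861237/1044064 ≈ -0.82489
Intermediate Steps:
O(W) = -7/2 (O(W) = -3 + (½)*(-1) = -3 - ½ = -7/2)
K = 29369/13216 (K = 183*(1/59) - 197*1/224 = 183/59 - 197/224 = 29369/13216 ≈ 2.2222)
(-153/(-237))*(K + D(-21, O(p))) = (-153/(-237))*(29369/13216 - 7/2) = -153*(-1/237)*(-16887/13216) = (51/79)*(-16887/13216) = -861237/1044064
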